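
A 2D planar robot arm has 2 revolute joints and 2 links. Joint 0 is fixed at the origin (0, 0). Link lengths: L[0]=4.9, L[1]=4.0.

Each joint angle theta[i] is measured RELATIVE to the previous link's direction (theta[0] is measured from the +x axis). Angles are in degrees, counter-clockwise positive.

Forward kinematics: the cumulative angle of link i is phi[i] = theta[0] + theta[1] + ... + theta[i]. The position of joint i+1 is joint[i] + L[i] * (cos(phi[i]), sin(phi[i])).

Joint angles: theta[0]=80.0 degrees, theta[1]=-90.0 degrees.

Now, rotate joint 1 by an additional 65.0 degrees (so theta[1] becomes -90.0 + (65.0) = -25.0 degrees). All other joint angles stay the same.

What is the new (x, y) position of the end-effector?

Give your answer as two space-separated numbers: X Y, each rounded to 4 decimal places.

Answer: 3.1452 8.1022

Derivation:
joint[0] = (0.0000, 0.0000)  (base)
link 0: phi[0] = 80 = 80 deg
  cos(80 deg) = 0.1736, sin(80 deg) = 0.9848
  joint[1] = (0.0000, 0.0000) + 4.9 * (0.1736, 0.9848) = (0.0000 + 0.8509, 0.0000 + 4.8256) = (0.8509, 4.8256)
link 1: phi[1] = 80 + -25 = 55 deg
  cos(55 deg) = 0.5736, sin(55 deg) = 0.8192
  joint[2] = (0.8509, 4.8256) + 4 * (0.5736, 0.8192) = (0.8509 + 2.2943, 4.8256 + 3.2766) = (3.1452, 8.1022)
End effector: (3.1452, 8.1022)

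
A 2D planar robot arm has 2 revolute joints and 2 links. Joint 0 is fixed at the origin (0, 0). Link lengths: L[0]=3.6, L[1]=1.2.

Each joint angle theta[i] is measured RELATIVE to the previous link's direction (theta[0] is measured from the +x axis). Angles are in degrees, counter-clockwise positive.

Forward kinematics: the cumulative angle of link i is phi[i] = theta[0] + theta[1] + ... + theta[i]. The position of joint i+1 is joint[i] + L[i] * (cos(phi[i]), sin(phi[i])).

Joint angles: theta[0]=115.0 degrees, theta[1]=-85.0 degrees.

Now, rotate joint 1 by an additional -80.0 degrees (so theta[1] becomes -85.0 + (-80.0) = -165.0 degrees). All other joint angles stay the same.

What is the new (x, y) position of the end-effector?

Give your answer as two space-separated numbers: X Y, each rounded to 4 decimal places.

Answer: -0.7501 2.3435

Derivation:
joint[0] = (0.0000, 0.0000)  (base)
link 0: phi[0] = 115 = 115 deg
  cos(115 deg) = -0.4226, sin(115 deg) = 0.9063
  joint[1] = (0.0000, 0.0000) + 3.6 * (-0.4226, 0.9063) = (0.0000 + -1.5214, 0.0000 + 3.2627) = (-1.5214, 3.2627)
link 1: phi[1] = 115 + -165 = -50 deg
  cos(-50 deg) = 0.6428, sin(-50 deg) = -0.7660
  joint[2] = (-1.5214, 3.2627) + 1.2 * (0.6428, -0.7660) = (-1.5214 + 0.7713, 3.2627 + -0.9193) = (-0.7501, 2.3435)
End effector: (-0.7501, 2.3435)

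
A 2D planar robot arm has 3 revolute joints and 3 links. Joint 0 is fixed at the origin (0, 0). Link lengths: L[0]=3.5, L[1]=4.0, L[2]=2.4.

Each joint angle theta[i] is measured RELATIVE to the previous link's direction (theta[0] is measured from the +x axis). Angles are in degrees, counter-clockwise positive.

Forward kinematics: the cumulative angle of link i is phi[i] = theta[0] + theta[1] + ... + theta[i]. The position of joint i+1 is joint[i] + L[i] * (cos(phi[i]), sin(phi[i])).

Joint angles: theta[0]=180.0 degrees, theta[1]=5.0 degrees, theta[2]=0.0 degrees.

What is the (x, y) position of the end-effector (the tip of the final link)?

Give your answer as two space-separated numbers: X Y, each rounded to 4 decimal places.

joint[0] = (0.0000, 0.0000)  (base)
link 0: phi[0] = 180 = 180 deg
  cos(180 deg) = -1.0000, sin(180 deg) = 0.0000
  joint[1] = (0.0000, 0.0000) + 3.5 * (-1.0000, 0.0000) = (0.0000 + -3.5000, 0.0000 + 0.0000) = (-3.5000, 0.0000)
link 1: phi[1] = 180 + 5 = 185 deg
  cos(185 deg) = -0.9962, sin(185 deg) = -0.0872
  joint[2] = (-3.5000, 0.0000) + 4 * (-0.9962, -0.0872) = (-3.5000 + -3.9848, 0.0000 + -0.3486) = (-7.4848, -0.3486)
link 2: phi[2] = 180 + 5 + 0 = 185 deg
  cos(185 deg) = -0.9962, sin(185 deg) = -0.0872
  joint[3] = (-7.4848, -0.3486) + 2.4 * (-0.9962, -0.0872) = (-7.4848 + -2.3909, -0.3486 + -0.2092) = (-9.8756, -0.5578)
End effector: (-9.8756, -0.5578)

Answer: -9.8756 -0.5578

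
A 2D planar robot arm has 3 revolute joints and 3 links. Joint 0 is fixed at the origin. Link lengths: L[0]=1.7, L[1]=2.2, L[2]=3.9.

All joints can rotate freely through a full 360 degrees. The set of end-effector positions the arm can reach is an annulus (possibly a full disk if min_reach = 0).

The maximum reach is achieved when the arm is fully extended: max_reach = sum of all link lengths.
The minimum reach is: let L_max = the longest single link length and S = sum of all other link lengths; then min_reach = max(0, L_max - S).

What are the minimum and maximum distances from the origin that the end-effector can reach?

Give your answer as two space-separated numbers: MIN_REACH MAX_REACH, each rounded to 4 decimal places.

Link lengths: [1.7, 2.2, 3.9]
max_reach = 1.7 + 2.2 + 3.9 = 7.8
L_max = max([1.7, 2.2, 3.9]) = 3.9
S (sum of others) = 7.8 - 3.9 = 3.9
min_reach = max(0, 3.9 - 3.9) = max(0, 0) = 0

Answer: 0.0000 7.8000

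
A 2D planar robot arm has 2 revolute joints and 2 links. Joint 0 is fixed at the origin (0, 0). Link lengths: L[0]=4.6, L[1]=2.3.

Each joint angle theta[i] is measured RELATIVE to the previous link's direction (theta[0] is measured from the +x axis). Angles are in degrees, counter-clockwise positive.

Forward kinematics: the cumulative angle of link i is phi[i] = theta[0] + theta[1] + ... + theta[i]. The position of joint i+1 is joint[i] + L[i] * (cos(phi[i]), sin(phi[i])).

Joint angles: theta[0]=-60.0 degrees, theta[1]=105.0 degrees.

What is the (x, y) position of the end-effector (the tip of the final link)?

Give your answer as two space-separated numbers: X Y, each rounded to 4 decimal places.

Answer: 3.9263 -2.3574

Derivation:
joint[0] = (0.0000, 0.0000)  (base)
link 0: phi[0] = -60 = -60 deg
  cos(-60 deg) = 0.5000, sin(-60 deg) = -0.8660
  joint[1] = (0.0000, 0.0000) + 4.6 * (0.5000, -0.8660) = (0.0000 + 2.3000, 0.0000 + -3.9837) = (2.3000, -3.9837)
link 1: phi[1] = -60 + 105 = 45 deg
  cos(45 deg) = 0.7071, sin(45 deg) = 0.7071
  joint[2] = (2.3000, -3.9837) + 2.3 * (0.7071, 0.7071) = (2.3000 + 1.6263, -3.9837 + 1.6263) = (3.9263, -2.3574)
End effector: (3.9263, -2.3574)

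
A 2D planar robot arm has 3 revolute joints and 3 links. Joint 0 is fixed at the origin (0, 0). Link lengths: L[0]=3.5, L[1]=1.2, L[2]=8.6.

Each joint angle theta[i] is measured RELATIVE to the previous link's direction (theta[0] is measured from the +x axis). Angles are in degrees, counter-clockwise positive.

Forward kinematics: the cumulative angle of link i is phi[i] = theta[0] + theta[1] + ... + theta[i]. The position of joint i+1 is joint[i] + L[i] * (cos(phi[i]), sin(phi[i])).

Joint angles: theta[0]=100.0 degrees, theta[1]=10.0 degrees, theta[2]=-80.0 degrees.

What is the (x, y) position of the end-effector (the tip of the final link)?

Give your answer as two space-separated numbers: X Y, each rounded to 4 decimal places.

joint[0] = (0.0000, 0.0000)  (base)
link 0: phi[0] = 100 = 100 deg
  cos(100 deg) = -0.1736, sin(100 deg) = 0.9848
  joint[1] = (0.0000, 0.0000) + 3.5 * (-0.1736, 0.9848) = (0.0000 + -0.6078, 0.0000 + 3.4468) = (-0.6078, 3.4468)
link 1: phi[1] = 100 + 10 = 110 deg
  cos(110 deg) = -0.3420, sin(110 deg) = 0.9397
  joint[2] = (-0.6078, 3.4468) + 1.2 * (-0.3420, 0.9397) = (-0.6078 + -0.4104, 3.4468 + 1.1276) = (-1.0182, 4.5745)
link 2: phi[2] = 100 + 10 + -80 = 30 deg
  cos(30 deg) = 0.8660, sin(30 deg) = 0.5000
  joint[3] = (-1.0182, 4.5745) + 8.6 * (0.8660, 0.5000) = (-1.0182 + 7.4478, 4.5745 + 4.3000) = (6.4296, 8.8745)
End effector: (6.4296, 8.8745)

Answer: 6.4296 8.8745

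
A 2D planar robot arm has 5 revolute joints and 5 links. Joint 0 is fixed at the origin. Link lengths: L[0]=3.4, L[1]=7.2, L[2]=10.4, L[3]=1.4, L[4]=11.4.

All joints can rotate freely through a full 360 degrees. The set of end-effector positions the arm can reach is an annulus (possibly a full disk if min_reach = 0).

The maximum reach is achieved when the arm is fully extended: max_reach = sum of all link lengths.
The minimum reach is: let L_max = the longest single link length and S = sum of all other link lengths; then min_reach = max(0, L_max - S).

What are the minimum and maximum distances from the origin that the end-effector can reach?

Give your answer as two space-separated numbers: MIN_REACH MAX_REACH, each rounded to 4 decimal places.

Answer: 0.0000 33.8000

Derivation:
Link lengths: [3.4, 7.2, 10.4, 1.4, 11.4]
max_reach = 3.4 + 7.2 + 10.4 + 1.4 + 11.4 = 33.8
L_max = max([3.4, 7.2, 10.4, 1.4, 11.4]) = 11.4
S (sum of others) = 33.8 - 11.4 = 22.4
min_reach = max(0, 11.4 - 22.4) = max(0, -11) = 0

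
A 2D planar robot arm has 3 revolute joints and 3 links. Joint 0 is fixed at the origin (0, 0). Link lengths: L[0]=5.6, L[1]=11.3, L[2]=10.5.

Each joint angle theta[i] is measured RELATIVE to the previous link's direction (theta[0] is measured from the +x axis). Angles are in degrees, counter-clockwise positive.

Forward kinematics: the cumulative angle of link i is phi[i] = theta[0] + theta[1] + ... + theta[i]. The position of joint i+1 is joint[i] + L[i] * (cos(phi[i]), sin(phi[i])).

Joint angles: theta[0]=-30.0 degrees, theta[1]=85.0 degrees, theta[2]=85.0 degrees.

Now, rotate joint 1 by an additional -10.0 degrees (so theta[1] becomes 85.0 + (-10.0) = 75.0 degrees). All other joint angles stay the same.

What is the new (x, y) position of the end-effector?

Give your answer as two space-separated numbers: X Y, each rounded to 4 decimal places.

Answer: 6.0908 13.2338

Derivation:
joint[0] = (0.0000, 0.0000)  (base)
link 0: phi[0] = -30 = -30 deg
  cos(-30 deg) = 0.8660, sin(-30 deg) = -0.5000
  joint[1] = (0.0000, 0.0000) + 5.6 * (0.8660, -0.5000) = (0.0000 + 4.8497, 0.0000 + -2.8000) = (4.8497, -2.8000)
link 1: phi[1] = -30 + 75 = 45 deg
  cos(45 deg) = 0.7071, sin(45 deg) = 0.7071
  joint[2] = (4.8497, -2.8000) + 11.3 * (0.7071, 0.7071) = (4.8497 + 7.9903, -2.8000 + 7.9903) = (12.8400, 5.1903)
link 2: phi[2] = -30 + 75 + 85 = 130 deg
  cos(130 deg) = -0.6428, sin(130 deg) = 0.7660
  joint[3] = (12.8400, 5.1903) + 10.5 * (-0.6428, 0.7660) = (12.8400 + -6.7493, 5.1903 + 8.0435) = (6.0908, 13.2338)
End effector: (6.0908, 13.2338)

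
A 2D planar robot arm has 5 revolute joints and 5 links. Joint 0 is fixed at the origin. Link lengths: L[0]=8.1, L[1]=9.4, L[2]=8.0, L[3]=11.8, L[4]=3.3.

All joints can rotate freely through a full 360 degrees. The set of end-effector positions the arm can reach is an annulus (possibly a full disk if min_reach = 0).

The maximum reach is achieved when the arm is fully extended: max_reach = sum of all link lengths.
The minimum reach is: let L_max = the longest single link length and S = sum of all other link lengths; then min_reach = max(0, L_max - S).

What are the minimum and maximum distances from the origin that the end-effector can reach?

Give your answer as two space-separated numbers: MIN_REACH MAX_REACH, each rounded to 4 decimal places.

Answer: 0.0000 40.6000

Derivation:
Link lengths: [8.1, 9.4, 8.0, 11.8, 3.3]
max_reach = 8.1 + 9.4 + 8 + 11.8 + 3.3 = 40.6
L_max = max([8.1, 9.4, 8.0, 11.8, 3.3]) = 11.8
S (sum of others) = 40.6 - 11.8 = 28.8
min_reach = max(0, 11.8 - 28.8) = max(0, -17) = 0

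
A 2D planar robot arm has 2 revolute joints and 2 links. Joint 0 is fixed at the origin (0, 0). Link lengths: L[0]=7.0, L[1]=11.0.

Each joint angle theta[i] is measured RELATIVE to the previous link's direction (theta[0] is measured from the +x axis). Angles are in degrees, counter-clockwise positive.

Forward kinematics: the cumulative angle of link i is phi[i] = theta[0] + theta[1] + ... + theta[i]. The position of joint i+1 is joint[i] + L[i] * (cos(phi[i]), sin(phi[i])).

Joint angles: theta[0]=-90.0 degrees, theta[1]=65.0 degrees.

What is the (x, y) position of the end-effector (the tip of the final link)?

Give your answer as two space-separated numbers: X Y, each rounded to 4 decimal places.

Answer: 9.9694 -11.6488

Derivation:
joint[0] = (0.0000, 0.0000)  (base)
link 0: phi[0] = -90 = -90 deg
  cos(-90 deg) = 0.0000, sin(-90 deg) = -1.0000
  joint[1] = (0.0000, 0.0000) + 7 * (0.0000, -1.0000) = (0.0000 + 0.0000, 0.0000 + -7.0000) = (0.0000, -7.0000)
link 1: phi[1] = -90 + 65 = -25 deg
  cos(-25 deg) = 0.9063, sin(-25 deg) = -0.4226
  joint[2] = (0.0000, -7.0000) + 11 * (0.9063, -0.4226) = (0.0000 + 9.9694, -7.0000 + -4.6488) = (9.9694, -11.6488)
End effector: (9.9694, -11.6488)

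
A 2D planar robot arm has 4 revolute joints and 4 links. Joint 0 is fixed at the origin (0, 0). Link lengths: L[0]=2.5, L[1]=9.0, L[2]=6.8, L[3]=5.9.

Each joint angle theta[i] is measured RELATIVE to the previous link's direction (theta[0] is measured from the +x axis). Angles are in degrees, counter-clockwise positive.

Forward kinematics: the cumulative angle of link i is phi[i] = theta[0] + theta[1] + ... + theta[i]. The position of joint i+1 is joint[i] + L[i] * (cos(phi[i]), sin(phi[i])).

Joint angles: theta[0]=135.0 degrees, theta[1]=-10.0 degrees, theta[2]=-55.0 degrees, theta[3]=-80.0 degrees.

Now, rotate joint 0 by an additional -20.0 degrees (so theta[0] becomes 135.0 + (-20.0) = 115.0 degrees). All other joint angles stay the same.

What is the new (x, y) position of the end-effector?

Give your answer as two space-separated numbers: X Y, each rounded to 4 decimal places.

Answer: 6.0946 13.2182

Derivation:
joint[0] = (0.0000, 0.0000)  (base)
link 0: phi[0] = 115 = 115 deg
  cos(115 deg) = -0.4226, sin(115 deg) = 0.9063
  joint[1] = (0.0000, 0.0000) + 2.5 * (-0.4226, 0.9063) = (0.0000 + -1.0565, 0.0000 + 2.2658) = (-1.0565, 2.2658)
link 1: phi[1] = 115 + -10 = 105 deg
  cos(105 deg) = -0.2588, sin(105 deg) = 0.9659
  joint[2] = (-1.0565, 2.2658) + 9 * (-0.2588, 0.9659) = (-1.0565 + -2.3294, 2.2658 + 8.6933) = (-3.3859, 10.9591)
link 2: phi[2] = 115 + -10 + -55 = 50 deg
  cos(50 deg) = 0.6428, sin(50 deg) = 0.7660
  joint[3] = (-3.3859, 10.9591) + 6.8 * (0.6428, 0.7660) = (-3.3859 + 4.3710, 10.9591 + 5.2091) = (0.9850, 16.1682)
link 3: phi[3] = 115 + -10 + -55 + -80 = -30 deg
  cos(-30 deg) = 0.8660, sin(-30 deg) = -0.5000
  joint[4] = (0.9850, 16.1682) + 5.9 * (0.8660, -0.5000) = (0.9850 + 5.1095, 16.1682 + -2.9500) = (6.0946, 13.2182)
End effector: (6.0946, 13.2182)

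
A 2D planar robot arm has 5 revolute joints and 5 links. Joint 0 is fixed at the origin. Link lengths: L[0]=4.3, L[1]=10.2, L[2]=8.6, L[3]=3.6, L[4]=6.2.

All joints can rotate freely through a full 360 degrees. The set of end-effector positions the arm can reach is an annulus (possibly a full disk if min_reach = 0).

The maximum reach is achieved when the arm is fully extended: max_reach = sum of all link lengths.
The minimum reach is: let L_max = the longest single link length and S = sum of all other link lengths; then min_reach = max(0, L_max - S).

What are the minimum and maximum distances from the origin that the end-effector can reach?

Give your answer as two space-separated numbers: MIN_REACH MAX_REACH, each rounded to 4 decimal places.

Link lengths: [4.3, 10.2, 8.6, 3.6, 6.2]
max_reach = 4.3 + 10.2 + 8.6 + 3.6 + 6.2 = 32.9
L_max = max([4.3, 10.2, 8.6, 3.6, 6.2]) = 10.2
S (sum of others) = 32.9 - 10.2 = 22.7
min_reach = max(0, 10.2 - 22.7) = max(0, -12.5) = 0

Answer: 0.0000 32.9000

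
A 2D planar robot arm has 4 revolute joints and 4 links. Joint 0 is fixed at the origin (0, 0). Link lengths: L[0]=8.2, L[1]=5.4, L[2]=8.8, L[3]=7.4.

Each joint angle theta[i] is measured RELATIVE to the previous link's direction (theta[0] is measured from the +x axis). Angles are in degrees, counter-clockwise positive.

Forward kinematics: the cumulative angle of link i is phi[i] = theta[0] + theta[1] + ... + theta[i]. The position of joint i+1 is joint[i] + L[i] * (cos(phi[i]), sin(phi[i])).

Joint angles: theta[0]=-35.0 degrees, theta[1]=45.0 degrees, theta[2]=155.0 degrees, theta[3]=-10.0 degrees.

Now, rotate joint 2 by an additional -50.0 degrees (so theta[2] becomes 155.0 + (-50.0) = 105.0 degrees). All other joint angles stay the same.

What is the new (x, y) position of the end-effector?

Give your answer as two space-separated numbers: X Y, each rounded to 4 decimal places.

Answer: 6.4007 11.3577

Derivation:
joint[0] = (0.0000, 0.0000)  (base)
link 0: phi[0] = -35 = -35 deg
  cos(-35 deg) = 0.8192, sin(-35 deg) = -0.5736
  joint[1] = (0.0000, 0.0000) + 8.2 * (0.8192, -0.5736) = (0.0000 + 6.7170, 0.0000 + -4.7033) = (6.7170, -4.7033)
link 1: phi[1] = -35 + 45 = 10 deg
  cos(10 deg) = 0.9848, sin(10 deg) = 0.1736
  joint[2] = (6.7170, -4.7033) + 5.4 * (0.9848, 0.1736) = (6.7170 + 5.3180, -4.7033 + 0.9377) = (12.0350, -3.7656)
link 2: phi[2] = -35 + 45 + 105 = 115 deg
  cos(115 deg) = -0.4226, sin(115 deg) = 0.9063
  joint[3] = (12.0350, -3.7656) + 8.8 * (-0.4226, 0.9063) = (12.0350 + -3.7190, -3.7656 + 7.9755) = (8.3160, 4.2099)
link 3: phi[3] = -35 + 45 + 105 + -10 = 105 deg
  cos(105 deg) = -0.2588, sin(105 deg) = 0.9659
  joint[4] = (8.3160, 4.2099) + 7.4 * (-0.2588, 0.9659) = (8.3160 + -1.9153, 4.2099 + 7.1479) = (6.4007, 11.3577)
End effector: (6.4007, 11.3577)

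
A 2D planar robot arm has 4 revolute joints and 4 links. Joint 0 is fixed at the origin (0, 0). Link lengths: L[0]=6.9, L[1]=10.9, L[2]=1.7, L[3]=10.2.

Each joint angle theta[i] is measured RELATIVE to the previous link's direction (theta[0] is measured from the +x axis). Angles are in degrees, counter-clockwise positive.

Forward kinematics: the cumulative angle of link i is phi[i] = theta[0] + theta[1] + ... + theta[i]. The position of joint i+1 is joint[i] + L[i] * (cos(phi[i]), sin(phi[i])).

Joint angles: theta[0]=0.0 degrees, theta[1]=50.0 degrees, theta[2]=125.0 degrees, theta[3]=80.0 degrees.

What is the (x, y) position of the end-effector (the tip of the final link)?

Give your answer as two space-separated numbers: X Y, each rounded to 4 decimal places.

joint[0] = (0.0000, 0.0000)  (base)
link 0: phi[0] = 0 = 0 deg
  cos(0 deg) = 1.0000, sin(0 deg) = 0.0000
  joint[1] = (0.0000, 0.0000) + 6.9 * (1.0000, 0.0000) = (0.0000 + 6.9000, 0.0000 + 0.0000) = (6.9000, 0.0000)
link 1: phi[1] = 0 + 50 = 50 deg
  cos(50 deg) = 0.6428, sin(50 deg) = 0.7660
  joint[2] = (6.9000, 0.0000) + 10.9 * (0.6428, 0.7660) = (6.9000 + 7.0064, 0.0000 + 8.3499) = (13.9064, 8.3499)
link 2: phi[2] = 0 + 50 + 125 = 175 deg
  cos(175 deg) = -0.9962, sin(175 deg) = 0.0872
  joint[3] = (13.9064, 8.3499) + 1.7 * (-0.9962, 0.0872) = (13.9064 + -1.6935, 8.3499 + 0.1482) = (12.2129, 8.4980)
link 3: phi[3] = 0 + 50 + 125 + 80 = 255 deg
  cos(255 deg) = -0.2588, sin(255 deg) = -0.9659
  joint[4] = (12.2129, 8.4980) + 10.2 * (-0.2588, -0.9659) = (12.2129 + -2.6400, 8.4980 + -9.8524) = (9.5729, -1.3544)
End effector: (9.5729, -1.3544)

Answer: 9.5729 -1.3544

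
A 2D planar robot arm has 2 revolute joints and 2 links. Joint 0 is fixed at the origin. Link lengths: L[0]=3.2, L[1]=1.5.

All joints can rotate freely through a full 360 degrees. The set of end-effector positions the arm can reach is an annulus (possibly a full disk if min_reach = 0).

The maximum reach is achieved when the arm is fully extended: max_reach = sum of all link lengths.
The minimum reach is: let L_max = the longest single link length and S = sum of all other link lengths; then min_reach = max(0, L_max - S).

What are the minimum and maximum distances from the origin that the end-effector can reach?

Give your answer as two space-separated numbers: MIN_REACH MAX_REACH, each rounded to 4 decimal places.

Link lengths: [3.2, 1.5]
max_reach = 3.2 + 1.5 = 4.7
L_max = max([3.2, 1.5]) = 3.2
S (sum of others) = 4.7 - 3.2 = 1.5
min_reach = max(0, 3.2 - 1.5) = max(0, 1.7) = 1.7

Answer: 1.7000 4.7000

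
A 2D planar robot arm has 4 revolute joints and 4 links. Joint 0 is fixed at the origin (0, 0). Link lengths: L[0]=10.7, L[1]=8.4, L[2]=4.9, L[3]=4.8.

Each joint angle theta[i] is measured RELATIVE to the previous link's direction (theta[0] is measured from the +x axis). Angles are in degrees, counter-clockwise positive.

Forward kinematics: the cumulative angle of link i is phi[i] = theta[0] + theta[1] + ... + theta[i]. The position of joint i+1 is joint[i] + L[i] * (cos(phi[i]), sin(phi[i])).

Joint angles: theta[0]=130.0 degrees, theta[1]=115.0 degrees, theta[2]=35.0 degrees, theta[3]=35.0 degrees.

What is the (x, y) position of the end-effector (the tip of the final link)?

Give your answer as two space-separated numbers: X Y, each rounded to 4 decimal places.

Answer: -6.1828 -7.6360

Derivation:
joint[0] = (0.0000, 0.0000)  (base)
link 0: phi[0] = 130 = 130 deg
  cos(130 deg) = -0.6428, sin(130 deg) = 0.7660
  joint[1] = (0.0000, 0.0000) + 10.7 * (-0.6428, 0.7660) = (0.0000 + -6.8778, 0.0000 + 8.1967) = (-6.8778, 8.1967)
link 1: phi[1] = 130 + 115 = 245 deg
  cos(245 deg) = -0.4226, sin(245 deg) = -0.9063
  joint[2] = (-6.8778, 8.1967) + 8.4 * (-0.4226, -0.9063) = (-6.8778 + -3.5500, 8.1967 + -7.6130) = (-10.4278, 0.5837)
link 2: phi[2] = 130 + 115 + 35 = 280 deg
  cos(280 deg) = 0.1736, sin(280 deg) = -0.9848
  joint[3] = (-10.4278, 0.5837) + 4.9 * (0.1736, -0.9848) = (-10.4278 + 0.8509, 0.5837 + -4.8256) = (-9.5769, -4.2419)
link 3: phi[3] = 130 + 115 + 35 + 35 = 315 deg
  cos(315 deg) = 0.7071, sin(315 deg) = -0.7071
  joint[4] = (-9.5769, -4.2419) + 4.8 * (0.7071, -0.7071) = (-9.5769 + 3.3941, -4.2419 + -3.3941) = (-6.1828, -7.6360)
End effector: (-6.1828, -7.6360)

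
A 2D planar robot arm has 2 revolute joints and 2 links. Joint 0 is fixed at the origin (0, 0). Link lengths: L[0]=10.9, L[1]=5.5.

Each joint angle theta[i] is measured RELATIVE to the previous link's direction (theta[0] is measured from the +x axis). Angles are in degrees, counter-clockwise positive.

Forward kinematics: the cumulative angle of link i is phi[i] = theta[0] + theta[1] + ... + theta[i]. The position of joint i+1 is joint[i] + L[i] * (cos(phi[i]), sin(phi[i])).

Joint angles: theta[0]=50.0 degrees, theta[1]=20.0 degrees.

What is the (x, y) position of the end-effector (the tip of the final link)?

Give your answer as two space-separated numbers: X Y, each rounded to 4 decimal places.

Answer: 8.8875 13.5182

Derivation:
joint[0] = (0.0000, 0.0000)  (base)
link 0: phi[0] = 50 = 50 deg
  cos(50 deg) = 0.6428, sin(50 deg) = 0.7660
  joint[1] = (0.0000, 0.0000) + 10.9 * (0.6428, 0.7660) = (0.0000 + 7.0064, 0.0000 + 8.3499) = (7.0064, 8.3499)
link 1: phi[1] = 50 + 20 = 70 deg
  cos(70 deg) = 0.3420, sin(70 deg) = 0.9397
  joint[2] = (7.0064, 8.3499) + 5.5 * (0.3420, 0.9397) = (7.0064 + 1.8811, 8.3499 + 5.1683) = (8.8875, 13.5182)
End effector: (8.8875, 13.5182)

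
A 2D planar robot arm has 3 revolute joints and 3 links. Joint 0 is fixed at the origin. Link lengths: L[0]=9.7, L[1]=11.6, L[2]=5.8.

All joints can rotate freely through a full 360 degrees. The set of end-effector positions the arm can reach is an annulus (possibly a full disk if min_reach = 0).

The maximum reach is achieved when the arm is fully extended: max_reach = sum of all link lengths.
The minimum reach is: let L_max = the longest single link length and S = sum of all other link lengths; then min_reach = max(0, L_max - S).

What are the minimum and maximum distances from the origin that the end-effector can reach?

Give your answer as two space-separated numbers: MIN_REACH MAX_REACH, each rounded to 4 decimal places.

Link lengths: [9.7, 11.6, 5.8]
max_reach = 9.7 + 11.6 + 5.8 = 27.1
L_max = max([9.7, 11.6, 5.8]) = 11.6
S (sum of others) = 27.1 - 11.6 = 15.5
min_reach = max(0, 11.6 - 15.5) = max(0, -3.9) = 0

Answer: 0.0000 27.1000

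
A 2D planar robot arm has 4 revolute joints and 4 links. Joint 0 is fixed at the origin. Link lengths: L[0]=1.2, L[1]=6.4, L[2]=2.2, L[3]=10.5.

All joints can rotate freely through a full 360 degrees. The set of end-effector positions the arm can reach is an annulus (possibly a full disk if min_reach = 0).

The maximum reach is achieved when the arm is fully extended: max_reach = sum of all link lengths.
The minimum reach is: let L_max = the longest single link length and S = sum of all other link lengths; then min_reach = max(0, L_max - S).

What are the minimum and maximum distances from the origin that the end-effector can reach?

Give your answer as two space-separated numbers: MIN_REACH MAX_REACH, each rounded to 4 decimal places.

Answer: 0.7000 20.3000

Derivation:
Link lengths: [1.2, 6.4, 2.2, 10.5]
max_reach = 1.2 + 6.4 + 2.2 + 10.5 = 20.3
L_max = max([1.2, 6.4, 2.2, 10.5]) = 10.5
S (sum of others) = 20.3 - 10.5 = 9.8
min_reach = max(0, 10.5 - 9.8) = max(0, 0.7) = 0.7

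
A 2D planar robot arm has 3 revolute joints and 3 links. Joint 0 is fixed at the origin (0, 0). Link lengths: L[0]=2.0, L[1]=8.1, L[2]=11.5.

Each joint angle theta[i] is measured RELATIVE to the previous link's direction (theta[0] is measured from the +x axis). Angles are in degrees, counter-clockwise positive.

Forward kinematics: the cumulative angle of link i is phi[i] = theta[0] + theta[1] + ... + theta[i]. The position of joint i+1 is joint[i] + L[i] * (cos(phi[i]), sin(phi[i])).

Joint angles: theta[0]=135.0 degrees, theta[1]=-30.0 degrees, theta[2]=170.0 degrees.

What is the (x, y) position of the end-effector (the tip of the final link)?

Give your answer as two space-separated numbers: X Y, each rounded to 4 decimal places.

joint[0] = (0.0000, 0.0000)  (base)
link 0: phi[0] = 135 = 135 deg
  cos(135 deg) = -0.7071, sin(135 deg) = 0.7071
  joint[1] = (0.0000, 0.0000) + 2 * (-0.7071, 0.7071) = (0.0000 + -1.4142, 0.0000 + 1.4142) = (-1.4142, 1.4142)
link 1: phi[1] = 135 + -30 = 105 deg
  cos(105 deg) = -0.2588, sin(105 deg) = 0.9659
  joint[2] = (-1.4142, 1.4142) + 8.1 * (-0.2588, 0.9659) = (-1.4142 + -2.0964, 1.4142 + 7.8240) = (-3.5106, 9.2382)
link 2: phi[2] = 135 + -30 + 170 = 275 deg
  cos(275 deg) = 0.0872, sin(275 deg) = -0.9962
  joint[3] = (-3.5106, 9.2382) + 11.5 * (0.0872, -0.9962) = (-3.5106 + 1.0023, 9.2382 + -11.4562) = (-2.5084, -2.2180)
End effector: (-2.5084, -2.2180)

Answer: -2.5084 -2.2180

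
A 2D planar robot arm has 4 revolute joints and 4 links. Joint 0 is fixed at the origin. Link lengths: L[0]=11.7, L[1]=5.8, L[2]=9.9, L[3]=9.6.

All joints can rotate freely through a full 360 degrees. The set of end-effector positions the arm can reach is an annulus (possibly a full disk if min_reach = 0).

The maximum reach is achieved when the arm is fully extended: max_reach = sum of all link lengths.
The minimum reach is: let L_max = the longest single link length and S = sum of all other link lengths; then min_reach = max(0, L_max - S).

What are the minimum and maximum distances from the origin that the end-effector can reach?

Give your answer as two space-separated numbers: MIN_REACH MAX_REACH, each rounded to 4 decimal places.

Answer: 0.0000 37.0000

Derivation:
Link lengths: [11.7, 5.8, 9.9, 9.6]
max_reach = 11.7 + 5.8 + 9.9 + 9.6 = 37
L_max = max([11.7, 5.8, 9.9, 9.6]) = 11.7
S (sum of others) = 37 - 11.7 = 25.3
min_reach = max(0, 11.7 - 25.3) = max(0, -13.6) = 0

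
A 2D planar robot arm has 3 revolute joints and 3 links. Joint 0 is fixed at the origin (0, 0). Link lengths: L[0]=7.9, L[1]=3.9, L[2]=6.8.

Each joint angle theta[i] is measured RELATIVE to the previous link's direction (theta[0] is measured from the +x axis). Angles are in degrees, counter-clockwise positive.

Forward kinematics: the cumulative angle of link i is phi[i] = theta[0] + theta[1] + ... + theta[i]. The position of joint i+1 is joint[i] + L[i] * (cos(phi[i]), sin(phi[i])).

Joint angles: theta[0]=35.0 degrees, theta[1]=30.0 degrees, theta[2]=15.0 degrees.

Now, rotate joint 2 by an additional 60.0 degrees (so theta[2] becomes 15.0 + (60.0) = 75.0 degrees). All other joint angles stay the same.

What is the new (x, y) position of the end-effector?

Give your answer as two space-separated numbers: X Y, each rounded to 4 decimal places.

joint[0] = (0.0000, 0.0000)  (base)
link 0: phi[0] = 35 = 35 deg
  cos(35 deg) = 0.8192, sin(35 deg) = 0.5736
  joint[1] = (0.0000, 0.0000) + 7.9 * (0.8192, 0.5736) = (0.0000 + 6.4713, 0.0000 + 4.5313) = (6.4713, 4.5313)
link 1: phi[1] = 35 + 30 = 65 deg
  cos(65 deg) = 0.4226, sin(65 deg) = 0.9063
  joint[2] = (6.4713, 4.5313) + 3.9 * (0.4226, 0.9063) = (6.4713 + 1.6482, 4.5313 + 3.5346) = (8.1195, 8.0659)
link 2: phi[2] = 35 + 30 + 75 = 140 deg
  cos(140 deg) = -0.7660, sin(140 deg) = 0.6428
  joint[3] = (8.1195, 8.0659) + 6.8 * (-0.7660, 0.6428) = (8.1195 + -5.2091, 8.0659 + 4.3710) = (2.9104, 12.4368)
End effector: (2.9104, 12.4368)

Answer: 2.9104 12.4368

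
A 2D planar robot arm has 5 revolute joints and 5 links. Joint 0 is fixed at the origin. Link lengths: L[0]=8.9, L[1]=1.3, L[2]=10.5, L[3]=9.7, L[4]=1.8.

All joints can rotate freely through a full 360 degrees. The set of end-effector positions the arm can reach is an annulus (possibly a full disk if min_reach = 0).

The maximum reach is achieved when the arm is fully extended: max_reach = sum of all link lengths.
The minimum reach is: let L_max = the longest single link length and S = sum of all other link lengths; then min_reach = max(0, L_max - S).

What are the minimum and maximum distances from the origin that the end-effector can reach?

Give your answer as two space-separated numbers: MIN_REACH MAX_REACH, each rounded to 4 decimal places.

Link lengths: [8.9, 1.3, 10.5, 9.7, 1.8]
max_reach = 8.9 + 1.3 + 10.5 + 9.7 + 1.8 = 32.2
L_max = max([8.9, 1.3, 10.5, 9.7, 1.8]) = 10.5
S (sum of others) = 32.2 - 10.5 = 21.7
min_reach = max(0, 10.5 - 21.7) = max(0, -11.2) = 0

Answer: 0.0000 32.2000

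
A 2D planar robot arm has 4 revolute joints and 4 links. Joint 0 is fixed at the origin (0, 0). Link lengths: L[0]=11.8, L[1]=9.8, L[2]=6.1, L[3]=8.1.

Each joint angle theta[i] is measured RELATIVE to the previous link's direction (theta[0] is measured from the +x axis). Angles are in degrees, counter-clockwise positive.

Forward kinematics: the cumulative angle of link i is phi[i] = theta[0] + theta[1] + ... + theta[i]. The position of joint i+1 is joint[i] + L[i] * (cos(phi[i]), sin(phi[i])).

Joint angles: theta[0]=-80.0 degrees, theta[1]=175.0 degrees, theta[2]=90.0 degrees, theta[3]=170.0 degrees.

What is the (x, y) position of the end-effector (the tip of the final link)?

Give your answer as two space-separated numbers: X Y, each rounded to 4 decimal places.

joint[0] = (0.0000, 0.0000)  (base)
link 0: phi[0] = -80 = -80 deg
  cos(-80 deg) = 0.1736, sin(-80 deg) = -0.9848
  joint[1] = (0.0000, 0.0000) + 11.8 * (0.1736, -0.9848) = (0.0000 + 2.0490, 0.0000 + -11.6207) = (2.0490, -11.6207)
link 1: phi[1] = -80 + 175 = 95 deg
  cos(95 deg) = -0.0872, sin(95 deg) = 0.9962
  joint[2] = (2.0490, -11.6207) + 9.8 * (-0.0872, 0.9962) = (2.0490 + -0.8541, -11.6207 + 9.7627) = (1.1949, -1.8580)
link 2: phi[2] = -80 + 175 + 90 = 185 deg
  cos(185 deg) = -0.9962, sin(185 deg) = -0.0872
  joint[3] = (1.1949, -1.8580) + 6.1 * (-0.9962, -0.0872) = (1.1949 + -6.0768, -1.8580 + -0.5317) = (-4.8819, -2.3897)
link 3: phi[3] = -80 + 175 + 90 + 170 = 355 deg
  cos(355 deg) = 0.9962, sin(355 deg) = -0.0872
  joint[4] = (-4.8819, -2.3897) + 8.1 * (0.9962, -0.0872) = (-4.8819 + 8.0692, -2.3897 + -0.7060) = (3.1873, -3.0956)
End effector: (3.1873, -3.0956)

Answer: 3.1873 -3.0956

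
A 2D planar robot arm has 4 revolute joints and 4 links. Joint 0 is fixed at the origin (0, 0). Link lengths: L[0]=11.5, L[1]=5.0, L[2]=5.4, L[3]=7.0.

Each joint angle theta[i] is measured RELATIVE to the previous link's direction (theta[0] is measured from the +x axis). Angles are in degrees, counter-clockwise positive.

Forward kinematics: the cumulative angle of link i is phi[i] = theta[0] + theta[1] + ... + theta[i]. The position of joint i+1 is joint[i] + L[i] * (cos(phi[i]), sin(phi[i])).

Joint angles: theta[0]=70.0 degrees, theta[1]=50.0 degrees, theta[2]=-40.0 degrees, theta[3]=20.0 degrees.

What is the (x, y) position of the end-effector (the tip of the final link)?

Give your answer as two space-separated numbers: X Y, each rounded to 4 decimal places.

Answer: 1.1554 27.3482

Derivation:
joint[0] = (0.0000, 0.0000)  (base)
link 0: phi[0] = 70 = 70 deg
  cos(70 deg) = 0.3420, sin(70 deg) = 0.9397
  joint[1] = (0.0000, 0.0000) + 11.5 * (0.3420, 0.9397) = (0.0000 + 3.9332, 0.0000 + 10.8065) = (3.9332, 10.8065)
link 1: phi[1] = 70 + 50 = 120 deg
  cos(120 deg) = -0.5000, sin(120 deg) = 0.8660
  joint[2] = (3.9332, 10.8065) + 5 * (-0.5000, 0.8660) = (3.9332 + -2.5000, 10.8065 + 4.3301) = (1.4332, 15.1366)
link 2: phi[2] = 70 + 50 + -40 = 80 deg
  cos(80 deg) = 0.1736, sin(80 deg) = 0.9848
  joint[3] = (1.4332, 15.1366) + 5.4 * (0.1736, 0.9848) = (1.4332 + 0.9377, 15.1366 + 5.3180) = (2.3709, 20.4546)
link 3: phi[3] = 70 + 50 + -40 + 20 = 100 deg
  cos(100 deg) = -0.1736, sin(100 deg) = 0.9848
  joint[4] = (2.3709, 20.4546) + 7 * (-0.1736, 0.9848) = (2.3709 + -1.2155, 20.4546 + 6.8937) = (1.1554, 27.3482)
End effector: (1.1554, 27.3482)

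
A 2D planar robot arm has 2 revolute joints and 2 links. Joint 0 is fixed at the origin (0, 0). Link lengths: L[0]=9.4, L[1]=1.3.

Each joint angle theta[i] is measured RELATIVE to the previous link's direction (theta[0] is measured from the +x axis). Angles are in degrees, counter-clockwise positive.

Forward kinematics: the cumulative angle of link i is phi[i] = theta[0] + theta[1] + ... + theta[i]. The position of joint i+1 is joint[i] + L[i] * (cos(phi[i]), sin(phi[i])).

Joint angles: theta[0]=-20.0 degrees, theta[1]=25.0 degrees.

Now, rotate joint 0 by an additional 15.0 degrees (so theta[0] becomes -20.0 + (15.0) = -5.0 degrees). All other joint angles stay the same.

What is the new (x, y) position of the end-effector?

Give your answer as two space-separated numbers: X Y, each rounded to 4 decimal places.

Answer: 10.5858 -0.3746

Derivation:
joint[0] = (0.0000, 0.0000)  (base)
link 0: phi[0] = -5 = -5 deg
  cos(-5 deg) = 0.9962, sin(-5 deg) = -0.0872
  joint[1] = (0.0000, 0.0000) + 9.4 * (0.9962, -0.0872) = (0.0000 + 9.3642, 0.0000 + -0.8193) = (9.3642, -0.8193)
link 1: phi[1] = -5 + 25 = 20 deg
  cos(20 deg) = 0.9397, sin(20 deg) = 0.3420
  joint[2] = (9.3642, -0.8193) + 1.3 * (0.9397, 0.3420) = (9.3642 + 1.2216, -0.8193 + 0.4446) = (10.5858, -0.3746)
End effector: (10.5858, -0.3746)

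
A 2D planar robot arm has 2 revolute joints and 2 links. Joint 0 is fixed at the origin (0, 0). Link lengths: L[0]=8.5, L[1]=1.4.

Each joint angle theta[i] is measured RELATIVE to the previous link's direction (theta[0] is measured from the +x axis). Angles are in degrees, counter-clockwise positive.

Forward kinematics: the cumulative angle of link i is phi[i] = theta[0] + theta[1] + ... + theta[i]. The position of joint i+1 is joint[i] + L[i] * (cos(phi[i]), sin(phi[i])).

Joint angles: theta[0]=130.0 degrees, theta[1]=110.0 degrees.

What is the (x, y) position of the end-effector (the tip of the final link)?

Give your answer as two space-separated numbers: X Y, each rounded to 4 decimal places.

joint[0] = (0.0000, 0.0000)  (base)
link 0: phi[0] = 130 = 130 deg
  cos(130 deg) = -0.6428, sin(130 deg) = 0.7660
  joint[1] = (0.0000, 0.0000) + 8.5 * (-0.6428, 0.7660) = (0.0000 + -5.4637, 0.0000 + 6.5114) = (-5.4637, 6.5114)
link 1: phi[1] = 130 + 110 = 240 deg
  cos(240 deg) = -0.5000, sin(240 deg) = -0.8660
  joint[2] = (-5.4637, 6.5114) + 1.4 * (-0.5000, -0.8660) = (-5.4637 + -0.7000, 6.5114 + -1.2124) = (-6.1637, 5.2989)
End effector: (-6.1637, 5.2989)

Answer: -6.1637 5.2989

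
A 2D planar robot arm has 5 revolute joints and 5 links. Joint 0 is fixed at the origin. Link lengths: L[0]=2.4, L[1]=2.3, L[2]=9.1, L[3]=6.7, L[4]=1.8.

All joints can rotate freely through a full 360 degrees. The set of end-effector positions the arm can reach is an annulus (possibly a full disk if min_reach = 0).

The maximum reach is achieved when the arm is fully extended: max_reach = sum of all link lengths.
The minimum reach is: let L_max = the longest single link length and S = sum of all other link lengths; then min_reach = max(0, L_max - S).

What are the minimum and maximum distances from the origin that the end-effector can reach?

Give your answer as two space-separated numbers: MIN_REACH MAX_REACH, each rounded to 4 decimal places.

Link lengths: [2.4, 2.3, 9.1, 6.7, 1.8]
max_reach = 2.4 + 2.3 + 9.1 + 6.7 + 1.8 = 22.3
L_max = max([2.4, 2.3, 9.1, 6.7, 1.8]) = 9.1
S (sum of others) = 22.3 - 9.1 = 13.2
min_reach = max(0, 9.1 - 13.2) = max(0, -4.1) = 0

Answer: 0.0000 22.3000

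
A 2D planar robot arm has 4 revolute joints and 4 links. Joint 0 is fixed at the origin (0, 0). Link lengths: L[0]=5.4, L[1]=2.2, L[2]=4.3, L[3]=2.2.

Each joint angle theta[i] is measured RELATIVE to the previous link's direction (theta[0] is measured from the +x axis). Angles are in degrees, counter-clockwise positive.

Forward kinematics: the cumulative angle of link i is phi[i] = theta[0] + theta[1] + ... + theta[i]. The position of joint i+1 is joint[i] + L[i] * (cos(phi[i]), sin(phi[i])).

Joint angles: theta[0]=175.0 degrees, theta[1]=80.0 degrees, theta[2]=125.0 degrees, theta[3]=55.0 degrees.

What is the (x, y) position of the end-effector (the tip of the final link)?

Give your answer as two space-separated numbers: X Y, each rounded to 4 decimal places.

joint[0] = (0.0000, 0.0000)  (base)
link 0: phi[0] = 175 = 175 deg
  cos(175 deg) = -0.9962, sin(175 deg) = 0.0872
  joint[1] = (0.0000, 0.0000) + 5.4 * (-0.9962, 0.0872) = (0.0000 + -5.3795, 0.0000 + 0.4706) = (-5.3795, 0.4706)
link 1: phi[1] = 175 + 80 = 255 deg
  cos(255 deg) = -0.2588, sin(255 deg) = -0.9659
  joint[2] = (-5.3795, 0.4706) + 2.2 * (-0.2588, -0.9659) = (-5.3795 + -0.5694, 0.4706 + -2.1250) = (-5.9489, -1.6544)
link 2: phi[2] = 175 + 80 + 125 = 380 deg
  cos(380 deg) = 0.9397, sin(380 deg) = 0.3420
  joint[3] = (-5.9489, -1.6544) + 4.3 * (0.9397, 0.3420) = (-5.9489 + 4.0407, -1.6544 + 1.4707) = (-1.9082, -0.1837)
link 3: phi[3] = 175 + 80 + 125 + 55 = 435 deg
  cos(435 deg) = 0.2588, sin(435 deg) = 0.9659
  joint[4] = (-1.9082, -0.1837) + 2.2 * (0.2588, 0.9659) = (-1.9082 + 0.5694, -0.1837 + 2.1250) = (-1.3388, 1.9413)
End effector: (-1.3388, 1.9413)

Answer: -1.3388 1.9413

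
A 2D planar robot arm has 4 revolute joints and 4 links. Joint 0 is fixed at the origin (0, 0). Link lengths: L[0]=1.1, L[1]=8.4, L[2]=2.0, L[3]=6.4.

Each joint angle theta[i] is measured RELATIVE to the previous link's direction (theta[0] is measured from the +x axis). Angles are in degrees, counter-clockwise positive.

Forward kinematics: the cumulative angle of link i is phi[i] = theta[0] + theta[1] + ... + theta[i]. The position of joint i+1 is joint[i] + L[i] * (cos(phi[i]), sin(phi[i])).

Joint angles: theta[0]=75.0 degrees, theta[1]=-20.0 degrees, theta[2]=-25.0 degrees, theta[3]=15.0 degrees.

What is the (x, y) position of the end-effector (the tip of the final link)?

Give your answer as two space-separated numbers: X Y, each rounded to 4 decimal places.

joint[0] = (0.0000, 0.0000)  (base)
link 0: phi[0] = 75 = 75 deg
  cos(75 deg) = 0.2588, sin(75 deg) = 0.9659
  joint[1] = (0.0000, 0.0000) + 1.1 * (0.2588, 0.9659) = (0.0000 + 0.2847, 0.0000 + 1.0625) = (0.2847, 1.0625)
link 1: phi[1] = 75 + -20 = 55 deg
  cos(55 deg) = 0.5736, sin(55 deg) = 0.8192
  joint[2] = (0.2847, 1.0625) + 8.4 * (0.5736, 0.8192) = (0.2847 + 4.8180, 1.0625 + 6.8809) = (5.1027, 7.9434)
link 2: phi[2] = 75 + -20 + -25 = 30 deg
  cos(30 deg) = 0.8660, sin(30 deg) = 0.5000
  joint[3] = (5.1027, 7.9434) + 2 * (0.8660, 0.5000) = (5.1027 + 1.7321, 7.9434 + 1.0000) = (6.8348, 8.9434)
link 3: phi[3] = 75 + -20 + -25 + 15 = 45 deg
  cos(45 deg) = 0.7071, sin(45 deg) = 0.7071
  joint[4] = (6.8348, 8.9434) + 6.4 * (0.7071, 0.7071) = (6.8348 + 4.5255, 8.9434 + 4.5255) = (11.3603, 13.4689)
End effector: (11.3603, 13.4689)

Answer: 11.3603 13.4689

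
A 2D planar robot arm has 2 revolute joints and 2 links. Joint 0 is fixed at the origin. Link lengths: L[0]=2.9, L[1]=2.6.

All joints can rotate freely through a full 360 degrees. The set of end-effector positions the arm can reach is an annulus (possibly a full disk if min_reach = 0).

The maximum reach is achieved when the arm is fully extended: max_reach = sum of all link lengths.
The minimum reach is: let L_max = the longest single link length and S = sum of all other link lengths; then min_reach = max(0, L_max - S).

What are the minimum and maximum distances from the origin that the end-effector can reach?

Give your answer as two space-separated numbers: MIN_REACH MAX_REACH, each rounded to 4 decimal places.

Answer: 0.3000 5.5000

Derivation:
Link lengths: [2.9, 2.6]
max_reach = 2.9 + 2.6 = 5.5
L_max = max([2.9, 2.6]) = 2.9
S (sum of others) = 5.5 - 2.9 = 2.6
min_reach = max(0, 2.9 - 2.6) = max(0, 0.3) = 0.3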